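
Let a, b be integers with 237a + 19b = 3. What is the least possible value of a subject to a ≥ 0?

gcd(237, 19) = 1.
1 divides 3, so solutions exist.
By Bézout, 237×(-2) + 19×(25) = 1.
Scale by 3/1 = 3: (a₀, b₀) = (-6, 75).
General solution: a = -6 + 19t, b = 75 - 237t for integer t.
a ≥ 0: smallest is -6 mod 19 = 13 (at t = 1), with b = -162.

13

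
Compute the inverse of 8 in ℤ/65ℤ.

57

gcd(65, 8) = 1.
By Bézout, 8×(-8) + 65×(1) = 1.
So 8×-8 ≡ 1 (mod 65), and -8 mod 65 = 57.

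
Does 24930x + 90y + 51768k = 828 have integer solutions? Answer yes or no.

gcd(24930, 90) = 90.
gcd(90, 51768) = 18.
18 divides 828, so integer solutions exist.

yes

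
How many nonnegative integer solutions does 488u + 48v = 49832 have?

gcd(488, 48) = 8.
By Bézout, 488×(1) + 48×(-10) = 8.
One solution: (1, 1028).
General: u = 1 + 6t, v = 1028 - 61t.
u ≥ 0 ⇒ t ≥ 0; v ≥ 0 ⇒ t ≤ 16. So t ∈ [0, 16]: 17 solutions.

17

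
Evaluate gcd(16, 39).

gcd(39, 16) = 1  (39 = 2·16 + 7, 16 = 2·7 + 2, 7 = 3·2 + 1, 2 = 2·1).

1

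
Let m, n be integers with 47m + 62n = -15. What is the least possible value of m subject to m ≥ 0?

1

gcd(62, 47) = 1.
1 divides -15, so solutions exist.
By Bézout, 47*(-29) + 62*(22) = 1.
Scale by -15/1 = -15: (m₀, n₀) = (435, -330).
General solution: m = 435 + 62t, n = -330 - 47t for integer t.
m ≥ 0: smallest is 435 mod 62 = 1 (at t = -7), with n = -1.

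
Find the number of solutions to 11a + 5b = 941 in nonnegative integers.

17

gcd(11, 5) = 1.
By Bézout, 11*(1) + 5*(-2) = 1.
One solution: (1, 186).
General: a = 1 + 5t, b = 186 - 11t.
a ≥ 0 ⇒ t ≥ 0; b ≥ 0 ⇒ t ≤ 16. So t ∈ [0, 16]: 17 solutions.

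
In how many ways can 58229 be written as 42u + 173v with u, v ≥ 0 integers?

gcd(173, 42):
  173 = 4×42 + 5
  42 = 8×5 + 2
  5 = 2×2 + 1
  2 = 2×1
so gcd(173, 42) = 1.
Back-substitute for Bézout coefficients:
  1 = 5 - 2×2
  ... = 42×(-70) + 173×(17)
Scale by 58229: one solution is (-4076030, 989893). Reduce u mod 173: (23, 331).
General: u = 23 + 173t, v = 331 - 42t.
u ≥ 0 ⇒ t ≥ 0; v ≥ 0 ⇒ t ≤ 7. So t ∈ [0, 7]: 8 solutions.

8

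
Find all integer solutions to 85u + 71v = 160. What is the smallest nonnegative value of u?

52

gcd(85, 71) = 1.
1 divides 160, so solutions exist.
By Bézout, 85×(-5) + 71×(6) = 1.
Scale by 160/1 = 160: (u₀, v₀) = (-800, 960).
General solution: u = -800 + 71t, v = 960 - 85t for integer t.
u ≥ 0: smallest is -800 mod 71 = 52 (at t = 12), with v = -60.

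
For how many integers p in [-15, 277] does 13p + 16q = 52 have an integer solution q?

19

gcd(16, 13):
  16 = 1·13 + 3
  13 = 4·3 + 1
  3 = 3·1
so gcd(16, 13) = 1.
Back-substitute for Bézout coefficients:
  1 = 13 - 4·3
  ... = 13·(5) + 16·(-4)
Scale by 52: particular solution (260, -208); reduce p mod 16: (4, 0).
General solution: p = 4 + 16t, q = 0 - 13t for integer t.
-15 ≤ 4 + 16t ≤ 277 gives t ∈ [-1, 17], which is 19 values.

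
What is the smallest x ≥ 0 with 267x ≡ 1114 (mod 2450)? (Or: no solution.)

1142

gcd(2450, 267) = 1  (2450 = 9×267 + 47, 267 = 5×47 + 32, 47 = 1×32 + 15, 32 = 2×15 + 2, 15 = 7×2 + 1, 2 = 2×1).
1 divides 1114, so solutions exist.
Back-substituting, 267×(-1147) + 2450×(125) = 1.
So 267×(-1147) ≡ 1 (mod 2450); multiply by 1114: x ≡ -1277758 (mod 2450).
Smallest nonnegative: x = -1277758 mod 2450 = 1142.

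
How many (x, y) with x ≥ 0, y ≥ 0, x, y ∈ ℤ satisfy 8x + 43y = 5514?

16

gcd(43, 8):
  43 = 5*8 + 3
  8 = 2*3 + 2
  3 = 1*2 + 1
  2 = 2*1
so gcd(43, 8) = 1.
Back-substitute for Bézout coefficients:
  1 = 3 - 1*2
  ... = 8*(-16) + 43*(3)
Scale by 5514: one solution is (-88224, 16542). Reduce x mod 43: (12, 126).
General: x = 12 + 43t, y = 126 - 8t.
x ≥ 0 ⇒ t ≥ 0; y ≥ 0 ⇒ t ≤ 15. So t ∈ [0, 15]: 16 solutions.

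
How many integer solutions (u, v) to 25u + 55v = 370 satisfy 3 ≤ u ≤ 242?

gcd(55, 25):
  55 = 2*25 + 5
  25 = 5*5
so gcd(55, 25) = 5.
Back-substitute for Bézout coefficients:
  5 = 55 - 2*25
  ... = 25*(-2) + 55*(1)
Scale by 74: particular solution (-148, 74); reduce u mod 11: (6, 4).
General solution: u = 6 + 11t, v = 4 - 5t for integer t.
3 ≤ 6 + 11t ≤ 242 gives t ∈ [0, 21], which is 22 values.

22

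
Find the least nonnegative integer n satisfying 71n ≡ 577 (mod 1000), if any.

487

gcd(1000, 71) = 1.
1 divides 577, so solutions exist.
By Bézout, 71×(-169) + 1000×(12) = 1.
So 71×(-169) ≡ 1 (mod 1000); multiply by 577: n ≡ -97513 (mod 1000).
Smallest nonnegative: n = -97513 mod 1000 = 487.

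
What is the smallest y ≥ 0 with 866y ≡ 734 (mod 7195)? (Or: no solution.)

gcd(7195, 866):
  7195 = 8*866 + 267
  866 = 3*267 + 65
  267 = 4*65 + 7
  65 = 9*7 + 2
  7 = 3*2 + 1
  2 = 2*1
so gcd(7195, 866) = 1.
1 divides 734, so solutions exist.
Back-substitute for Bézout coefficients:
  1 = 7 - 3*2
  ... = 866*(-3099) + 7195*(373)
So 866*(-3099) ≡ 1 (mod 7195); multiply by 734: y ≡ -2274666 (mod 7195).
Smallest nonnegative: y = -2274666 mod 7195 = 6149.

6149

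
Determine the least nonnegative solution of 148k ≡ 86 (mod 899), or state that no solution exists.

gcd(899, 148):
  899 = 6·148 + 11
  148 = 13·11 + 5
  11 = 2·5 + 1
  5 = 5·1
so gcd(899, 148) = 1.
1 divides 86, so solutions exist.
Back-substitute for Bézout coefficients:
  1 = 11 - 2·5
  ... = 148·(-164) + 899·(27)
So 148·(-164) ≡ 1 (mod 899); multiply by 86: k ≡ -14104 (mod 899).
Smallest nonnegative: k = -14104 mod 899 = 280.

280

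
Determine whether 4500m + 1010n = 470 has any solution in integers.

yes

gcd(4500, 1010):
  4500 = 4×1010 + 460
  1010 = 2×460 + 90
  460 = 5×90 + 10
  90 = 9×10
so gcd(4500, 1010) = 10.
10 divides 470, so integer solutions exist.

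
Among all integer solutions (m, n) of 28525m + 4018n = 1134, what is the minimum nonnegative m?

gcd(28525, 4018) = 7  (28525 = 7·4018 + 399, 4018 = 10·399 + 28, 399 = 14·28 + 7, 28 = 4·7).
7 divides 1134, so solutions exist.
Back-substituting, 28525·(141) + 4018·(-1001) = 7.
Scale by 1134/7 = 162: (m₀, n₀) = (22842, -162162).
General solution: m = 22842 + 574t, n = -162162 - 4075t for integer t.
m ≥ 0: smallest is 22842 mod 574 = 456 (at t = -39), with n = -3237.

456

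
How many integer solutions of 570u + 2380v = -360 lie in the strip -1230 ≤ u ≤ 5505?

28

gcd(2380, 570):
  2380 = 4*570 + 100
  570 = 5*100 + 70
  100 = 1*70 + 30
  70 = 2*30 + 10
  30 = 3*10
so gcd(2380, 570) = 10.
Back-substitute for Bézout coefficients:
  10 = 70 - 2*30
  ... = 570*(71) + 2380*(-17)
Scale by -36: particular solution (-2556, 612); reduce u mod 238: (62, -15).
General solution: u = 62 + 238t, v = -15 - 57t for integer t.
-1230 ≤ 62 + 238t ≤ 5505 gives t ∈ [-5, 22], which is 28 values.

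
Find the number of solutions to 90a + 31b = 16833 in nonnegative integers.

7

gcd(90, 31) = 1.
By Bézout, 90×(10) + 31×(-29) = 1.
One solution: (0, 543).
General: a = 0 + 31t, b = 543 - 90t.
a ≥ 0 ⇒ t ≥ 0; b ≥ 0 ⇒ t ≤ 6. So t ∈ [0, 6]: 7 solutions.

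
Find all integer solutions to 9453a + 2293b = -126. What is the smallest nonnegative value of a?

481

gcd(9453, 2293):
  9453 = 4·2293 + 281
  2293 = 8·281 + 45
  281 = 6·45 + 11
  45 = 4·11 + 1
  11 = 11·1
so gcd(9453, 2293) = 1.
1 divides -126, so solutions exist.
Back-substitute for Bézout coefficients:
  1 = 45 - 4·11
  ... = 9453·(-204) + 2293·(841)
Scale by -126/1 = -126: (a₀, b₀) = (25704, -105966).
General solution: a = 25704 + 2293t, b = -105966 - 9453t for integer t.
a ≥ 0: smallest is 25704 mod 2293 = 481 (at t = -11), with b = -1983.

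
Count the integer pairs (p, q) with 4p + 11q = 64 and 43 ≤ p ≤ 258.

20

gcd(11, 4) = 1.
By Bézout, 4·(3) + 11·(-1) = 1.
Particular solution: (5, 4).
General solution: p = 5 + 11t, q = 4 - 4t for integer t.
43 ≤ 5 + 11t ≤ 258 gives t ∈ [4, 23], which is 20 values.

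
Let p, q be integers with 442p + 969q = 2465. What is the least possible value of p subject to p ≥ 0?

56

gcd(969, 442) = 17  (969 = 2*442 + 85, 442 = 5*85 + 17, 85 = 5*17).
17 divides 2465, so solutions exist.
Back-substituting, 442*(11) + 969*(-5) = 17.
Scale by 2465/17 = 145: (p₀, q₀) = (1595, -725).
General solution: p = 1595 + 57t, q = -725 - 26t for integer t.
p ≥ 0: smallest is 1595 mod 57 = 56 (at t = -27), with q = -23.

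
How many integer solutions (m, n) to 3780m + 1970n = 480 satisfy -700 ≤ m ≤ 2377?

16

gcd(3780, 1970) = 10  (3780 = 1*1970 + 1810, 1970 = 1*1810 + 160, 1810 = 11*160 + 50, 160 = 3*50 + 10, 50 = 5*10).
Back-substituting, 3780*(-37) + 1970*(71) = 10.
Scale by 48: particular solution (-1776, 3408); reduce m mod 197: (194, -372).
General solution: m = 194 + 197t, n = -372 - 378t for integer t.
-700 ≤ 194 + 197t ≤ 2377 gives t ∈ [-4, 11], which is 16 values.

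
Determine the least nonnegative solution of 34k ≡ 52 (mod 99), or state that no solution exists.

gcd(99, 34) = 1.
1 divides 52, so solutions exist.
By Bézout, 34×(-32) + 99×(11) = 1.
So 34×(-32) ≡ 1 (mod 99); multiply by 52: k ≡ -1664 (mod 99).
Smallest nonnegative: k = -1664 mod 99 = 19.

19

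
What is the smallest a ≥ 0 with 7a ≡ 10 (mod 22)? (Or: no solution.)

14

gcd(22, 7) = 1  (22 = 3*7 + 1, 7 = 7*1).
1 divides 10, so solutions exist.
Back-substituting, 7*(-3) + 22*(1) = 1.
So 7*(-3) ≡ 1 (mod 22); multiply by 10: a ≡ -30 (mod 22).
Smallest nonnegative: a = -30 mod 22 = 14.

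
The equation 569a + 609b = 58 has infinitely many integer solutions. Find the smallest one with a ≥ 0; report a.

gcd(609, 569):
  609 = 1·569 + 40
  569 = 14·40 + 9
  40 = 4·9 + 4
  9 = 2·4 + 1
  4 = 4·1
so gcd(609, 569) = 1.
1 divides 58, so solutions exist.
Back-substitute for Bézout coefficients:
  1 = 9 - 2·4
  ... = 569·(137) + 609·(-128)
Scale by 58/1 = 58: (a₀, b₀) = (7946, -7424).
General solution: a = 7946 + 609t, b = -7424 - 569t for integer t.
a ≥ 0: smallest is 7946 mod 609 = 29 (at t = -13), with b = -27.

29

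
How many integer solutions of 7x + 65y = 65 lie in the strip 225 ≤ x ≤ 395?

gcd(65, 7) = 1  (65 = 9·7 + 2, 7 = 3·2 + 1, 2 = 2·1).
Back-substituting, 7·(28) + 65·(-3) = 1.
Scale by 65: particular solution (1820, -195); reduce x mod 65: (0, 1).
General solution: x = 0 + 65t, y = 1 - 7t for integer t.
225 ≤ 0 + 65t ≤ 395 gives t ∈ [4, 6], which is 3 values.

3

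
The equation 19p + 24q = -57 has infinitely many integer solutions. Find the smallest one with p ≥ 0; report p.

gcd(24, 19):
  24 = 1×19 + 5
  19 = 3×5 + 4
  5 = 1×4 + 1
  4 = 4×1
so gcd(24, 19) = 1.
1 divides -57, so solutions exist.
Back-substitute for Bézout coefficients:
  1 = 5 - 1×4
  ... = 19×(-5) + 24×(4)
Scale by -57/1 = -57: (p₀, q₀) = (285, -228).
General solution: p = 285 + 24t, q = -228 - 19t for integer t.
p ≥ 0: smallest is 285 mod 24 = 21 (at t = -11), with q = -19.

21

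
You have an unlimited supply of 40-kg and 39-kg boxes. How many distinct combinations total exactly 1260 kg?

1

Need nonnegative integers with 40j + 39k = 1260.
gcd(40, 39) = 1, and 40·(1) + 39·(-1) = 1.
So (j₀, k₀) = (1260, -1260); general j = 1260 + 39t, k = -1260 - 40t.
j ≥ 0 ⇒ t ≥ -32; k ≥ 0 ⇒ t ≤ -32. That's 1 value of t.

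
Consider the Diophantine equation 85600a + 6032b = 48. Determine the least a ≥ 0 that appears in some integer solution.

110

gcd(85600, 6032) = 16.
16 divides 48, so solutions exist.
By Bézout, 85600×(-89) + 6032×(1263) = 16.
Scale by 48/16 = 3: (a₀, b₀) = (-267, 3789).
General solution: a = -267 + 377t, b = 3789 - 5350t for integer t.
a ≥ 0: smallest is -267 mod 377 = 110 (at t = 1), with b = -1561.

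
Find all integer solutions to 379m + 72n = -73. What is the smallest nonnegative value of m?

53

gcd(379, 72):
  379 = 5×72 + 19
  72 = 3×19 + 15
  19 = 1×15 + 4
  15 = 3×4 + 3
  4 = 1×3 + 1
  3 = 3×1
so gcd(379, 72) = 1.
1 divides -73, so solutions exist.
Back-substitute for Bézout coefficients:
  1 = 4 - 1×3
  ... = 379×(19) + 72×(-100)
Scale by -73/1 = -73: (m₀, n₀) = (-1387, 7300).
General solution: m = -1387 + 72t, n = 7300 - 379t for integer t.
m ≥ 0: smallest is -1387 mod 72 = 53 (at t = 20), with n = -280.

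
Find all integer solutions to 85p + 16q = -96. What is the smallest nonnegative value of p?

gcd(85, 16) = 1.
1 divides -96, so solutions exist.
By Bézout, 85×(-3) + 16×(16) = 1.
Scale by -96/1 = -96: (p₀, q₀) = (288, -1536).
General solution: p = 288 + 16t, q = -1536 - 85t for integer t.
p ≥ 0: smallest is 288 mod 16 = 0 (at t = -18), with q = -6.

0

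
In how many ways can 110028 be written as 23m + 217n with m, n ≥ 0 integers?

22

gcd(217, 23) = 1  (217 = 9×23 + 10, 23 = 2×10 + 3, 10 = 3×3 + 1, 3 = 3×1).
Back-substituting, 23×(-66) + 217×(7) = 1.
Scale by 110028: one solution is (-7261848, 770196). Reduce m mod 217: (57, 501).
General: m = 57 + 217t, n = 501 - 23t.
m ≥ 0 ⇒ t ≥ 0; n ≥ 0 ⇒ t ≤ 21. So t ∈ [0, 21]: 22 solutions.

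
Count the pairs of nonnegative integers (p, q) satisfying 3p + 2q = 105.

18

gcd(3, 2) = 1  (3 = 1×2 + 1, 2 = 2×1).
Back-substituting, 3×(1) + 2×(-1) = 1.
Scale by 105: one solution is (105, -105). Reduce p mod 2: (1, 51).
General: p = 1 + 2t, q = 51 - 3t.
p ≥ 0 ⇒ t ≥ 0; q ≥ 0 ⇒ t ≤ 17. So t ∈ [0, 17]: 18 solutions.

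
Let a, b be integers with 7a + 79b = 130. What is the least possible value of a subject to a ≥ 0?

gcd(79, 7):
  79 = 11×7 + 2
  7 = 3×2 + 1
  2 = 2×1
so gcd(79, 7) = 1.
1 divides 130, so solutions exist.
Back-substitute for Bézout coefficients:
  1 = 7 - 3×2
  ... = 7×(34) + 79×(-3)
Scale by 130/1 = 130: (a₀, b₀) = (4420, -390).
General solution: a = 4420 + 79t, b = -390 - 7t for integer t.
a ≥ 0: smallest is 4420 mod 79 = 75 (at t = -55), with b = -5.

75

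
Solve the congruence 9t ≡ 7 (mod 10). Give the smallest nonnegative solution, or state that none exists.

3

gcd(10, 9):
  10 = 1*9 + 1
  9 = 9*1
so gcd(10, 9) = 1.
1 divides 7, so solutions exist.
Back-substitute for Bézout coefficients:
  1 = 10 - 1*9
  ... = 9*(-1) + 10*(1)
So 9*(-1) ≡ 1 (mod 10); multiply by 7: t ≡ -7 (mod 10).
Smallest nonnegative: t = -7 mod 10 = 3.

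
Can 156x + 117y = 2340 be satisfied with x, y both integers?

yes

gcd(156, 117) = 39.
39 divides 2340, so integer solutions exist.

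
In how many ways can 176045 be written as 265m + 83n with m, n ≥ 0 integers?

8

gcd(265, 83) = 1.
By Bézout, 265*(26) + 83*(-83) = 1.
One solution: (52, 1955).
General: m = 52 + 83t, n = 1955 - 265t.
m ≥ 0 ⇒ t ≥ 0; n ≥ 0 ⇒ t ≤ 7. So t ∈ [0, 7]: 8 solutions.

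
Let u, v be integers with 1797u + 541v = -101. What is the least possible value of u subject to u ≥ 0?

500

gcd(1797, 541):
  1797 = 3·541 + 174
  541 = 3·174 + 19
  174 = 9·19 + 3
  19 = 6·3 + 1
  3 = 3·1
so gcd(1797, 541) = 1.
1 divides -101, so solutions exist.
Back-substitute for Bézout coefficients:
  1 = 19 - 6·3
  ... = 1797·(-171) + 541·(568)
Scale by -101/1 = -101: (u₀, v₀) = (17271, -57368).
General solution: u = 17271 + 541t, v = -57368 - 1797t for integer t.
u ≥ 0: smallest is 17271 mod 541 = 500 (at t = -31), with v = -1661.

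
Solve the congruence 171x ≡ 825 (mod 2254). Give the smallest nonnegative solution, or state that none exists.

gcd(2254, 171) = 1  (2254 = 13*171 + 31, 171 = 5*31 + 16, 31 = 1*16 + 15, 16 = 1*15 + 1, 15 = 15*1).
1 divides 825, so solutions exist.
Back-substituting, 171*(145) + 2254*(-11) = 1.
So 171*(145) ≡ 1 (mod 2254); multiply by 825: x ≡ 119625 (mod 2254).
Smallest nonnegative: x = 119625 mod 2254 = 163.

163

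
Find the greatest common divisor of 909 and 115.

1

gcd(909, 115):
  909 = 7×115 + 104
  115 = 1×104 + 11
  104 = 9×11 + 5
  11 = 2×5 + 1
  5 = 5×1
so gcd(909, 115) = 1.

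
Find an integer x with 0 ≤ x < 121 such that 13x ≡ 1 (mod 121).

28

gcd(121, 13) = 1  (121 = 9×13 + 4, 13 = 3×4 + 1, 4 = 4×1).
Back-substituting, 13×(28) + 121×(-3) = 1.
So 13×28 ≡ 1 (mod 121), and 28 mod 121 = 28.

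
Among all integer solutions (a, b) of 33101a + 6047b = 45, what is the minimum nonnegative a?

gcd(33101, 6047) = 1.
1 divides 45, so solutions exist.
By Bézout, 33101×(1171) + 6047×(-6410) = 1.
Scale by 45/1 = 45: (a₀, b₀) = (52695, -288450).
General solution: a = 52695 + 6047t, b = -288450 - 33101t for integer t.
a ≥ 0: smallest is 52695 mod 6047 = 4319 (at t = -8), with b = -23642.

4319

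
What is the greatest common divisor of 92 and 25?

1

gcd(92, 25):
  92 = 3·25 + 17
  25 = 1·17 + 8
  17 = 2·8 + 1
  8 = 8·1
so gcd(92, 25) = 1.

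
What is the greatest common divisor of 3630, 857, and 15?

1

gcd(3630, 857):
  3630 = 4·857 + 202
  857 = 4·202 + 49
  202 = 4·49 + 6
  49 = 8·6 + 1
  6 = 6·1
so gcd(3630, 857) = 1.
gcd(1, 15) = 1.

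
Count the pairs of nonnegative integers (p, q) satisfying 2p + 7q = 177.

gcd(7, 2) = 1.
By Bézout, 2×(-3) + 7×(1) = 1.
One solution: (1, 25).
General: p = 1 + 7t, q = 25 - 2t.
p ≥ 0 ⇒ t ≥ 0; q ≥ 0 ⇒ t ≤ 12. So t ∈ [0, 12]: 13 solutions.

13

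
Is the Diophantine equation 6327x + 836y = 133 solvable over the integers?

yes

gcd(6327, 836):
  6327 = 7×836 + 475
  836 = 1×475 + 361
  475 = 1×361 + 114
  361 = 3×114 + 19
  114 = 6×19
so gcd(6327, 836) = 19.
19 divides 133, so integer solutions exist.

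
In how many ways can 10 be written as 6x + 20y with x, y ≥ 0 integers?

0

gcd(20, 6) = 2.
By Bézout, 6*(-3) + 20*(1) = 2.
One solution: (5, -1).
General: x = 5 + 10t, y = -1 - 3t.
x ≥ 0 ⇒ t ≥ 0; y ≥ 0 ⇒ t ≤ -1. So t ∈ [0, -1]: 0 solutions.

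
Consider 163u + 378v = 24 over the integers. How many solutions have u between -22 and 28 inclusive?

0

gcd(378, 163) = 1  (378 = 2×163 + 52, 163 = 3×52 + 7, 52 = 7×7 + 3, 7 = 2×3 + 1, 3 = 3×1).
Back-substituting, 163×(109) + 378×(-47) = 1.
Scale by 24: particular solution (2616, -1128); reduce u mod 378: (348, -150).
General solution: u = 348 + 378t, v = -150 - 163t for integer t.
-22 ≤ 348 + 378t ≤ 28 gives t ∈ [0, -1], which is 0 values.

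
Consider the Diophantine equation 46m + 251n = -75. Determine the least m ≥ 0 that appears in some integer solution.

233

gcd(251, 46):
  251 = 5×46 + 21
  46 = 2×21 + 4
  21 = 5×4 + 1
  4 = 4×1
so gcd(251, 46) = 1.
1 divides -75, so solutions exist.
Back-substitute for Bézout coefficients:
  1 = 21 - 5×4
  ... = 46×(-60) + 251×(11)
Scale by -75/1 = -75: (m₀, n₀) = (4500, -825).
General solution: m = 4500 + 251t, n = -825 - 46t for integer t.
m ≥ 0: smallest is 4500 mod 251 = 233 (at t = -17), with n = -43.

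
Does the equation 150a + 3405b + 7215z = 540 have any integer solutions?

yes

gcd(3405, 150) = 15.
gcd(15, 7215) = 15.
15 divides 540, so integer solutions exist.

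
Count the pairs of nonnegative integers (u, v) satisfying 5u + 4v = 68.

4

gcd(5, 4) = 1.
By Bézout, 5*(1) + 4*(-1) = 1.
One solution: (0, 17).
General: u = 0 + 4t, v = 17 - 5t.
u ≥ 0 ⇒ t ≥ 0; v ≥ 0 ⇒ t ≤ 3. So t ∈ [0, 3]: 4 solutions.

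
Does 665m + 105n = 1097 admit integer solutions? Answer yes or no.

gcd(665, 105) = 35.
35 does not divide 1097 (remainder 12), so no integer solutions.

no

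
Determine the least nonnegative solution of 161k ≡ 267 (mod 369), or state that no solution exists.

75

gcd(369, 161) = 1  (369 = 2*161 + 47, 161 = 3*47 + 20, 47 = 2*20 + 7, 20 = 2*7 + 6, 7 = 1*6 + 1, 6 = 6*1).
1 divides 267, so solutions exist.
Back-substituting, 161*(-55) + 369*(24) = 1.
So 161*(-55) ≡ 1 (mod 369); multiply by 267: k ≡ -14685 (mod 369).
Smallest nonnegative: k = -14685 mod 369 = 75.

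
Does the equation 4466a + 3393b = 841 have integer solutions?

gcd(4466, 3393):
  4466 = 1·3393 + 1073
  3393 = 3·1073 + 174
  1073 = 6·174 + 29
  174 = 6·29
so gcd(4466, 3393) = 29.
29 divides 841, so integer solutions exist.

yes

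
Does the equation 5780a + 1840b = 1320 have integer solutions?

gcd(5780, 1840):
  5780 = 3·1840 + 260
  1840 = 7·260 + 20
  260 = 13·20
so gcd(5780, 1840) = 20.
20 divides 1320, so integer solutions exist.

yes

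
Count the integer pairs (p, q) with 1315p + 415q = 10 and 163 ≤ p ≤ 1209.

gcd(1315, 415) = 5.
By Bézout, 1315×(6) + 415×(-19) = 5.
Particular solution: (12, -38).
General solution: p = 12 + 83t, q = -38 - 263t for integer t.
163 ≤ 12 + 83t ≤ 1209 gives t ∈ [2, 14], which is 13 values.

13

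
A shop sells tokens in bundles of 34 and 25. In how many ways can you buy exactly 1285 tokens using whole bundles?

Need nonnegative integers with 34j + 25k = 1285.
gcd(34, 25) = 1, and 34·(-11) + 25·(15) = 1.
So (j₀, k₀) = (-14135, 19275); general j = -14135 + 25t, k = 19275 - 34t.
j ≥ 0 ⇒ t ≥ 566; k ≥ 0 ⇒ t ≤ 566. That's 1 value of t.

1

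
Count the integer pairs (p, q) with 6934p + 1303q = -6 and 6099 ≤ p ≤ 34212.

gcd(6934, 1303):
  6934 = 5*1303 + 419
  1303 = 3*419 + 46
  419 = 9*46 + 5
  46 = 9*5 + 1
  5 = 5*1
so gcd(6934, 1303) = 1.
Back-substitute for Bézout coefficients:
  1 = 46 - 9*5
  ... = 6934*(-255) + 1303*(1357)
Scale by -6: particular solution (1530, -8142); reduce p mod 1303: (227, -1208).
General solution: p = 227 + 1303t, q = -1208 - 6934t for integer t.
6099 ≤ 227 + 1303t ≤ 34212 gives t ∈ [5, 26], which is 22 values.

22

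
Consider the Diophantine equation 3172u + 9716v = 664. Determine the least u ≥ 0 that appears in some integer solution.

573

gcd(9716, 3172):
  9716 = 3*3172 + 200
  3172 = 15*200 + 172
  200 = 1*172 + 28
  172 = 6*28 + 4
  28 = 7*4
so gcd(9716, 3172) = 4.
4 divides 664, so solutions exist.
Back-substitute for Bézout coefficients:
  4 = 172 - 6*28
  ... = 3172*(340) + 9716*(-111)
Scale by 664/4 = 166: (u₀, v₀) = (56440, -18426).
General solution: u = 56440 + 2429t, v = -18426 - 793t for integer t.
u ≥ 0: smallest is 56440 mod 2429 = 573 (at t = -23), with v = -187.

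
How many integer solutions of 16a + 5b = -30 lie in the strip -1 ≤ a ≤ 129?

26

gcd(16, 5):
  16 = 3×5 + 1
  5 = 5×1
so gcd(16, 5) = 1.
Back-substitute for Bézout coefficients:
  1 = 16 - 3×5
  ... = 16×(1) + 5×(-3)
Scale by -30: particular solution (-30, 90); reduce a mod 5: (0, -6).
General solution: a = 0 + 5t, b = -6 - 16t for integer t.
-1 ≤ 0 + 5t ≤ 129 gives t ∈ [0, 25], which is 26 values.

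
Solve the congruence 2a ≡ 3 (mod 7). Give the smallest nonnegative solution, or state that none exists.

gcd(7, 2) = 1.
1 divides 3, so solutions exist.
By Bézout, 2*(-3) + 7*(1) = 1.
So 2*(-3) ≡ 1 (mod 7); multiply by 3: a ≡ -9 (mod 7).
Smallest nonnegative: a = -9 mod 7 = 5.

5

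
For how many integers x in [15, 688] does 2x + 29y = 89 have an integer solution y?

gcd(29, 2):
  29 = 14*2 + 1
  2 = 2*1
so gcd(29, 2) = 1.
Back-substitute for Bézout coefficients:
  1 = 29 - 14*2
  ... = 2*(-14) + 29*(1)
Scale by 89: particular solution (-1246, 89); reduce x mod 29: (1, 3).
General solution: x = 1 + 29t, y = 3 - 2t for integer t.
15 ≤ 1 + 29t ≤ 688 gives t ∈ [1, 23], which is 23 values.

23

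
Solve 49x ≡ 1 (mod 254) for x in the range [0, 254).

197

gcd(254, 49) = 1.
By Bézout, 49·(-57) + 254·(11) = 1.
So 49·-57 ≡ 1 (mod 254), and -57 mod 254 = 197.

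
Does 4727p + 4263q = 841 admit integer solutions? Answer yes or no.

gcd(4727, 4263) = 29  (4727 = 1*4263 + 464, 4263 = 9*464 + 87, 464 = 5*87 + 29, 87 = 3*29).
29 divides 841, so integer solutions exist.

yes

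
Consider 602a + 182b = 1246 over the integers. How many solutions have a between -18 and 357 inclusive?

gcd(602, 182):
  602 = 3·182 + 56
  182 = 3·56 + 14
  56 = 4·14
so gcd(602, 182) = 14.
Back-substitute for Bézout coefficients:
  14 = 182 - 3·56
  ... = 602·(-3) + 182·(10)
Scale by 89: particular solution (-267, 890); reduce a mod 13: (6, -13).
General solution: a = 6 + 13t, b = -13 - 43t for integer t.
-18 ≤ 6 + 13t ≤ 357 gives t ∈ [-1, 27], which is 29 values.

29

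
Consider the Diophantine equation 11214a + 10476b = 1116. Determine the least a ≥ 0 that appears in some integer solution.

gcd(11214, 10476):
  11214 = 1*10476 + 738
  10476 = 14*738 + 144
  738 = 5*144 + 18
  144 = 8*18
so gcd(11214, 10476) = 18.
18 divides 1116, so solutions exist.
Back-substitute for Bézout coefficients:
  18 = 738 - 5*144
  ... = 11214*(71) + 10476*(-76)
Scale by 1116/18 = 62: (a₀, b₀) = (4402, -4712).
General solution: a = 4402 + 582t, b = -4712 - 623t for integer t.
a ≥ 0: smallest is 4402 mod 582 = 328 (at t = -7), with b = -351.

328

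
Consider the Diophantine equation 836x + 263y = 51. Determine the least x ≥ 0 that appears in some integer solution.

113

gcd(836, 263):
  836 = 3*263 + 47
  263 = 5*47 + 28
  47 = 1*28 + 19
  28 = 1*19 + 9
  19 = 2*9 + 1
  9 = 9*1
so gcd(836, 263) = 1.
1 divides 51, so solutions exist.
Back-substitute for Bézout coefficients:
  1 = 19 - 2*9
  ... = 836*(28) + 263*(-89)
Scale by 51/1 = 51: (x₀, y₀) = (1428, -4539).
General solution: x = 1428 + 263t, y = -4539 - 836t for integer t.
x ≥ 0: smallest is 1428 mod 263 = 113 (at t = -5), with y = -359.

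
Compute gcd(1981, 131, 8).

1

gcd(1981, 131) = 1.
gcd(1, 8) = 1.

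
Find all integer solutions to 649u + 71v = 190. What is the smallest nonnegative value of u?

gcd(649, 71) = 1  (649 = 9·71 + 10, 71 = 7·10 + 1, 10 = 10·1).
1 divides 190, so solutions exist.
Back-substituting, 649·(-7) + 71·(64) = 1.
Scale by 190/1 = 190: (u₀, v₀) = (-1330, 12160).
General solution: u = -1330 + 71t, v = 12160 - 649t for integer t.
u ≥ 0: smallest is -1330 mod 71 = 19 (at t = 19), with v = -171.

19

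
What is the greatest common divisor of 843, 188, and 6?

gcd(843, 188) = 1  (843 = 4·188 + 91, 188 = 2·91 + 6, 91 = 15·6 + 1, 6 = 6·1).
gcd(1, 6) = 1.

1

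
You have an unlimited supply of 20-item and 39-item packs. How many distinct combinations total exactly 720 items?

1

Need nonnegative integers with 20j + 39k = 720.
gcd(20, 39) = 1, and 20·(2) + 39·(-1) = 1.
So (j₀, k₀) = (1440, -720); general j = 1440 + 39t, k = -720 - 20t.
j ≥ 0 ⇒ t ≥ -36; k ≥ 0 ⇒ t ≤ -36. That's 1 value of t.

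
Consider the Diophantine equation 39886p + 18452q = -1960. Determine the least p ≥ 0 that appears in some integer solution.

gcd(39886, 18452):
  39886 = 2×18452 + 2982
  18452 = 6×2982 + 560
  2982 = 5×560 + 182
  560 = 3×182 + 14
  182 = 13×14
so gcd(39886, 18452) = 14.
14 divides -1960, so solutions exist.
Back-substitute for Bézout coefficients:
  14 = 560 - 3×182
  ... = 39886×(-99) + 18452×(214)
Scale by -1960/14 = -140: (p₀, q₀) = (13860, -29960).
General solution: p = 13860 + 1318t, q = -29960 - 2849t for integer t.
p ≥ 0: smallest is 13860 mod 1318 = 680 (at t = -10), with q = -1470.

680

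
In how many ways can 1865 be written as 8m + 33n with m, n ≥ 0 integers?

gcd(33, 8):
  33 = 4*8 + 1
  8 = 8*1
so gcd(33, 8) = 1.
Back-substitute for Bézout coefficients:
  1 = 33 - 4*8
  ... = 8*(-4) + 33*(1)
Scale by 1865: one solution is (-7460, 1865). Reduce m mod 33: (31, 49).
General: m = 31 + 33t, n = 49 - 8t.
m ≥ 0 ⇒ t ≥ 0; n ≥ 0 ⇒ t ≤ 6. So t ∈ [0, 6]: 7 solutions.

7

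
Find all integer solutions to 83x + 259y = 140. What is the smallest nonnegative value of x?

217

gcd(259, 83) = 1  (259 = 3*83 + 10, 83 = 8*10 + 3, 10 = 3*3 + 1, 3 = 3*1).
1 divides 140, so solutions exist.
Back-substituting, 83*(-78) + 259*(25) = 1.
Scale by 140/1 = 140: (x₀, y₀) = (-10920, 3500).
General solution: x = -10920 + 259t, y = 3500 - 83t for integer t.
x ≥ 0: smallest is -10920 mod 259 = 217 (at t = 43), with y = -69.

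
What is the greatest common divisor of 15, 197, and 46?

gcd(197, 15) = 1.
gcd(1, 46) = 1.

1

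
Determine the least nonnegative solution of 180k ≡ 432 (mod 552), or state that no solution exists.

gcd(552, 180):
  552 = 3·180 + 12
  180 = 15·12
so gcd(552, 180) = 12.
12 divides 432, so solutions exist.
Back-substitute for Bézout coefficients:
  12 = 552 - 3·180
  ... = 180·(-3) + 552·(1)
So 180·(-3) ≡ 12 (mod 552); multiply by 36: k ≡ -108 (mod 46).
Smallest nonnegative: k = -108 mod 46 = 30.

30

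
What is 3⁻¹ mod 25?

17

gcd(25, 3) = 1.
By Bézout, 3·(-8) + 25·(1) = 1.
So 3·-8 ≡ 1 (mod 25), and -8 mod 25 = 17.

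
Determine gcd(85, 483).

1

gcd(483, 85):
  483 = 5*85 + 58
  85 = 1*58 + 27
  58 = 2*27 + 4
  27 = 6*4 + 3
  4 = 1*3 + 1
  3 = 3*1
so gcd(483, 85) = 1.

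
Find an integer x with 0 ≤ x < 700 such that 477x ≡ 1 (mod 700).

113

gcd(700, 477):
  700 = 1·477 + 223
  477 = 2·223 + 31
  223 = 7·31 + 6
  31 = 5·6 + 1
  6 = 6·1
so gcd(700, 477) = 1.
Back-substitute for Bézout coefficients:
  1 = 31 - 5·6
  ... = 477·(113) + 700·(-77)
So 477·113 ≡ 1 (mod 700), and 113 mod 700 = 113.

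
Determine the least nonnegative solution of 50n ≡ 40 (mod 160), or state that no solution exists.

gcd(160, 50):
  160 = 3·50 + 10
  50 = 5·10
so gcd(160, 50) = 10.
10 divides 40, so solutions exist.
Back-substitute for Bézout coefficients:
  10 = 160 - 3·50
  ... = 50·(-3) + 160·(1)
So 50·(-3) ≡ 10 (mod 160); multiply by 4: n ≡ -12 (mod 16).
Smallest nonnegative: n = -12 mod 16 = 4.

4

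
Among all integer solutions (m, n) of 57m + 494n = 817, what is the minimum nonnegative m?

gcd(494, 57) = 19.
19 divides 817, so solutions exist.
By Bézout, 57·(9) + 494·(-1) = 19.
Scale by 817/19 = 43: (m₀, n₀) = (387, -43).
General solution: m = 387 + 26t, n = -43 - 3t for integer t.
m ≥ 0: smallest is 387 mod 26 = 23 (at t = -14), with n = -1.

23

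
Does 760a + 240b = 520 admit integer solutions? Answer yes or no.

gcd(760, 240) = 40  (760 = 3×240 + 40, 240 = 6×40).
40 divides 520, so integer solutions exist.

yes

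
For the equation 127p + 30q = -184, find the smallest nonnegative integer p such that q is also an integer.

8

gcd(127, 30):
  127 = 4×30 + 7
  30 = 4×7 + 2
  7 = 3×2 + 1
  2 = 2×1
so gcd(127, 30) = 1.
1 divides -184, so solutions exist.
Back-substitute for Bézout coefficients:
  1 = 7 - 3×2
  ... = 127×(13) + 30×(-55)
Scale by -184/1 = -184: (p₀, q₀) = (-2392, 10120).
General solution: p = -2392 + 30t, q = 10120 - 127t for integer t.
p ≥ 0: smallest is -2392 mod 30 = 8 (at t = 80), with q = -40.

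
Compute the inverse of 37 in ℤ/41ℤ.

10

gcd(41, 37) = 1.
By Bézout, 37*(10) + 41*(-9) = 1.
So 37*10 ≡ 1 (mod 41), and 10 mod 41 = 10.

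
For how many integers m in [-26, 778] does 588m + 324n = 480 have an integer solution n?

gcd(588, 324) = 12  (588 = 1×324 + 264, 324 = 1×264 + 60, 264 = 4×60 + 24, 60 = 2×24 + 12, 24 = 2×12).
Back-substituting, 588×(-11) + 324×(20) = 12.
Scale by 40: particular solution (-440, 800); reduce m mod 27: (19, -33).
General solution: m = 19 + 27t, n = -33 - 49t for integer t.
-26 ≤ 19 + 27t ≤ 778 gives t ∈ [-1, 28], which is 30 values.

30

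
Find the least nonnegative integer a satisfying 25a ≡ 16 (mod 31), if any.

18

gcd(31, 25) = 1.
1 divides 16, so solutions exist.
By Bézout, 25*(5) + 31*(-4) = 1.
So 25*(5) ≡ 1 (mod 31); multiply by 16: a ≡ 80 (mod 31).
Smallest nonnegative: a = 80 mod 31 = 18.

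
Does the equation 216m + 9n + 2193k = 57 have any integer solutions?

yes

gcd(216, 9) = 9.
gcd(9, 2193) = 3.
3 divides 57, so integer solutions exist.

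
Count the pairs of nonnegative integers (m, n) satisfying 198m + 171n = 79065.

21

gcd(198, 171):
  198 = 1*171 + 27
  171 = 6*27 + 9
  27 = 3*9
so gcd(198, 171) = 9.
Back-substitute for Bézout coefficients:
  9 = 171 - 6*27
  ... = 198*(-6) + 171*(7)
Scale by 8785: one solution is (-52710, 61495). Reduce m mod 19: (15, 445).
General: m = 15 + 19t, n = 445 - 22t.
m ≥ 0 ⇒ t ≥ 0; n ≥ 0 ⇒ t ≤ 20. So t ∈ [0, 20]: 21 solutions.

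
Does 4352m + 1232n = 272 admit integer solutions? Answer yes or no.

yes

gcd(4352, 1232) = 16  (4352 = 3×1232 + 656, 1232 = 1×656 + 576, 656 = 1×576 + 80, 576 = 7×80 + 16, 80 = 5×16).
16 divides 272, so integer solutions exist.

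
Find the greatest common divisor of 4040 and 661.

1

gcd(4040, 661):
  4040 = 6×661 + 74
  661 = 8×74 + 69
  74 = 1×69 + 5
  69 = 13×5 + 4
  5 = 1×4 + 1
  4 = 4×1
so gcd(4040, 661) = 1.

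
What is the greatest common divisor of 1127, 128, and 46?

gcd(1127, 128) = 1  (1127 = 8·128 + 103, 128 = 1·103 + 25, 103 = 4·25 + 3, 25 = 8·3 + 1, 3 = 3·1).
gcd(1, 46) = 1.

1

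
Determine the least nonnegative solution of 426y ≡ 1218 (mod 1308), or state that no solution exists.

9

gcd(1308, 426):
  1308 = 3*426 + 30
  426 = 14*30 + 6
  30 = 5*6
so gcd(1308, 426) = 6.
6 divides 1218, so solutions exist.
Back-substitute for Bézout coefficients:
  6 = 426 - 14*30
  ... = 426*(43) + 1308*(-14)
So 426*(43) ≡ 6 (mod 1308); multiply by 203: y ≡ 8729 (mod 218).
Smallest nonnegative: y = 8729 mod 218 = 9.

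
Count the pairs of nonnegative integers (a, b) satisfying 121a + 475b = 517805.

9

gcd(475, 121) = 1.
By Bézout, 121·(106) + 475·(-27) = 1.
One solution: (130, 1057).
General: a = 130 + 475t, b = 1057 - 121t.
a ≥ 0 ⇒ t ≥ 0; b ≥ 0 ⇒ t ≤ 8. So t ∈ [0, 8]: 9 solutions.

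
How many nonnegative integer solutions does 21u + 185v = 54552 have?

gcd(185, 21) = 1.
By Bézout, 21*(-44) + 185*(5) = 1.
One solution: (87, 285).
General: u = 87 + 185t, v = 285 - 21t.
u ≥ 0 ⇒ t ≥ 0; v ≥ 0 ⇒ t ≤ 13. So t ∈ [0, 13]: 14 solutions.

14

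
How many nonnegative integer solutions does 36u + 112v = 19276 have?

gcd(112, 36) = 4  (112 = 3·36 + 4, 36 = 9·4).
Back-substituting, 36·(-3) + 112·(1) = 4.
Scale by 4819: one solution is (-14457, 4819). Reduce u mod 28: (19, 166).
General: u = 19 + 28t, v = 166 - 9t.
u ≥ 0 ⇒ t ≥ 0; v ≥ 0 ⇒ t ≤ 18. So t ∈ [0, 18]: 19 solutions.

19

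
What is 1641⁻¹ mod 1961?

gcd(1961, 1641):
  1961 = 1*1641 + 320
  1641 = 5*320 + 41
  320 = 7*41 + 33
  41 = 1*33 + 8
  33 = 4*8 + 1
  8 = 8*1
so gcd(1961, 1641) = 1.
Back-substitute for Bézout coefficients:
  1 = 33 - 4*8
  ... = 1641*(-239) + 1961*(200)
So 1641*-239 ≡ 1 (mod 1961), and -239 mod 1961 = 1722.

1722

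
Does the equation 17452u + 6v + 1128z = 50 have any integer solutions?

gcd(17452, 6) = 2.
gcd(2, 1128) = 2.
2 divides 50, so integer solutions exist.

yes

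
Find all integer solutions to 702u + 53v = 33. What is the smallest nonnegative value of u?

27

gcd(702, 53) = 1  (702 = 13×53 + 13, 53 = 4×13 + 1, 13 = 13×1).
1 divides 33, so solutions exist.
Back-substituting, 702×(-4) + 53×(53) = 1.
Scale by 33/1 = 33: (u₀, v₀) = (-132, 1749).
General solution: u = -132 + 53t, v = 1749 - 702t for integer t.
u ≥ 0: smallest is -132 mod 53 = 27 (at t = 3), with v = -357.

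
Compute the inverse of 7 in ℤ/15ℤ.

13

gcd(15, 7):
  15 = 2·7 + 1
  7 = 7·1
so gcd(15, 7) = 1.
Back-substitute for Bézout coefficients:
  1 = 15 - 2·7
  ... = 7·(-2) + 15·(1)
So 7·-2 ≡ 1 (mod 15), and -2 mod 15 = 13.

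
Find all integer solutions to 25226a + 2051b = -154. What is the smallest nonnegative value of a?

434

gcd(25226, 2051):
  25226 = 12·2051 + 614
  2051 = 3·614 + 209
  614 = 2·209 + 196
  209 = 1·196 + 13
  196 = 15·13 + 1
  13 = 13·1
so gcd(25226, 2051) = 1.
1 divides -154, so solutions exist.
Back-substitute for Bézout coefficients:
  1 = 196 - 15·13
  ... = 25226·(157) + 2051·(-1931)
Scale by -154/1 = -154: (a₀, b₀) = (-24178, 297374).
General solution: a = -24178 + 2051t, b = 297374 - 25226t for integer t.
a ≥ 0: smallest is -24178 mod 2051 = 434 (at t = 12), with b = -5338.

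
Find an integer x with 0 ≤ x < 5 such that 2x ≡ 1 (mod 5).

gcd(5, 2):
  5 = 2×2 + 1
  2 = 2×1
so gcd(5, 2) = 1.
Back-substitute for Bézout coefficients:
  1 = 5 - 2×2
  ... = 2×(-2) + 5×(1)
So 2×-2 ≡ 1 (mod 5), and -2 mod 5 = 3.

3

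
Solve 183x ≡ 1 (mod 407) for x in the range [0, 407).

gcd(407, 183) = 1  (407 = 2*183 + 41, 183 = 4*41 + 19, 41 = 2*19 + 3, 19 = 6*3 + 1, 3 = 3*1).
Back-substituting, 183*(129) + 407*(-58) = 1.
So 183*129 ≡ 1 (mod 407), and 129 mod 407 = 129.

129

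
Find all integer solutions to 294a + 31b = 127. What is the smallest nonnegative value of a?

25

gcd(294, 31) = 1  (294 = 9×31 + 15, 31 = 2×15 + 1, 15 = 15×1).
1 divides 127, so solutions exist.
Back-substituting, 294×(-2) + 31×(19) = 1.
Scale by 127/1 = 127: (a₀, b₀) = (-254, 2413).
General solution: a = -254 + 31t, b = 2413 - 294t for integer t.
a ≥ 0: smallest is -254 mod 31 = 25 (at t = 9), with b = -233.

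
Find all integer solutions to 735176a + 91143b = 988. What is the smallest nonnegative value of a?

665

gcd(735176, 91143):
  735176 = 8·91143 + 6032
  91143 = 15·6032 + 663
  6032 = 9·663 + 65
  663 = 10·65 + 13
  65 = 5·13
so gcd(735176, 91143) = 13.
13 divides 988, so solutions exist.
Back-substitute for Bézout coefficients:
  13 = 663 - 10·65
  ... = 735176·(-1375) + 91143·(11091)
Scale by 988/13 = 76: (a₀, b₀) = (-104500, 842916).
General solution: a = -104500 + 7011t, b = 842916 - 56552t for integer t.
a ≥ 0: smallest is -104500 mod 7011 = 665 (at t = 15), with b = -5364.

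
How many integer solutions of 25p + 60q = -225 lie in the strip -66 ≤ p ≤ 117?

gcd(60, 25) = 5  (60 = 2·25 + 10, 25 = 2·10 + 5, 10 = 2·5).
Back-substituting, 25·(5) + 60·(-2) = 5.
Scale by -45: particular solution (-225, 90); reduce p mod 12: (3, -5).
General solution: p = 3 + 12t, q = -5 - 5t for integer t.
-66 ≤ 3 + 12t ≤ 117 gives t ∈ [-5, 9], which is 15 values.

15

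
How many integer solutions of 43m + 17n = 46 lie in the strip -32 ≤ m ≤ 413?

26

gcd(43, 17) = 1.
By Bézout, 43*(2) + 17*(-5) = 1.
Particular solution: (7, -15).
General solution: m = 7 + 17t, n = -15 - 43t for integer t.
-32 ≤ 7 + 17t ≤ 413 gives t ∈ [-2, 23], which is 26 values.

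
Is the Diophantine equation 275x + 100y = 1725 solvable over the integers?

yes

gcd(275, 100):
  275 = 2*100 + 75
  100 = 1*75 + 25
  75 = 3*25
so gcd(275, 100) = 25.
25 divides 1725, so integer solutions exist.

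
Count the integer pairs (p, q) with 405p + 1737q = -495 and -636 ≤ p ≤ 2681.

gcd(1737, 405):
  1737 = 4·405 + 117
  405 = 3·117 + 54
  117 = 2·54 + 9
  54 = 6·9
so gcd(1737, 405) = 9.
Back-substitute for Bézout coefficients:
  9 = 117 - 2·54
  ... = 405·(-30) + 1737·(7)
Scale by -55: particular solution (1650, -385); reduce p mod 193: (106, -25).
General solution: p = 106 + 193t, q = -25 - 45t for integer t.
-636 ≤ 106 + 193t ≤ 2681 gives t ∈ [-3, 13], which is 17 values.

17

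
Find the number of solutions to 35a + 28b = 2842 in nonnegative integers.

gcd(35, 28):
  35 = 1*28 + 7
  28 = 4*7
so gcd(35, 28) = 7.
Back-substitute for Bézout coefficients:
  7 = 35 - 1*28
  ... = 35*(1) + 28*(-1)
Scale by 406: one solution is (406, -406). Reduce a mod 4: (2, 99).
General: a = 2 + 4t, b = 99 - 5t.
a ≥ 0 ⇒ t ≥ 0; b ≥ 0 ⇒ t ≤ 19. So t ∈ [0, 19]: 20 solutions.

20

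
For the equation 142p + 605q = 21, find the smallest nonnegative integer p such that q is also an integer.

gcd(605, 142) = 1.
1 divides 21, so solutions exist.
By Bézout, 142·(98) + 605·(-23) = 1.
Scale by 21/1 = 21: (p₀, q₀) = (2058, -483).
General solution: p = 2058 + 605t, q = -483 - 142t for integer t.
p ≥ 0: smallest is 2058 mod 605 = 243 (at t = -3), with q = -57.

243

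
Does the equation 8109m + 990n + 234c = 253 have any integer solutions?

no

gcd(8109, 990) = 9.
gcd(9, 234) = 9.
9 does not divide 253 (remainder 1), so no integer solutions.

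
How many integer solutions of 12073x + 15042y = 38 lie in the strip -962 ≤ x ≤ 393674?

gcd(15042, 12073) = 1.
By Bézout, 12073×(1069) + 15042×(-858) = 1.
Particular solution: (10538, -8458).
General solution: x = 10538 + 15042t, y = -8458 - 12073t for integer t.
-962 ≤ 10538 + 15042t ≤ 393674 gives t ∈ [0, 25], which is 26 values.

26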